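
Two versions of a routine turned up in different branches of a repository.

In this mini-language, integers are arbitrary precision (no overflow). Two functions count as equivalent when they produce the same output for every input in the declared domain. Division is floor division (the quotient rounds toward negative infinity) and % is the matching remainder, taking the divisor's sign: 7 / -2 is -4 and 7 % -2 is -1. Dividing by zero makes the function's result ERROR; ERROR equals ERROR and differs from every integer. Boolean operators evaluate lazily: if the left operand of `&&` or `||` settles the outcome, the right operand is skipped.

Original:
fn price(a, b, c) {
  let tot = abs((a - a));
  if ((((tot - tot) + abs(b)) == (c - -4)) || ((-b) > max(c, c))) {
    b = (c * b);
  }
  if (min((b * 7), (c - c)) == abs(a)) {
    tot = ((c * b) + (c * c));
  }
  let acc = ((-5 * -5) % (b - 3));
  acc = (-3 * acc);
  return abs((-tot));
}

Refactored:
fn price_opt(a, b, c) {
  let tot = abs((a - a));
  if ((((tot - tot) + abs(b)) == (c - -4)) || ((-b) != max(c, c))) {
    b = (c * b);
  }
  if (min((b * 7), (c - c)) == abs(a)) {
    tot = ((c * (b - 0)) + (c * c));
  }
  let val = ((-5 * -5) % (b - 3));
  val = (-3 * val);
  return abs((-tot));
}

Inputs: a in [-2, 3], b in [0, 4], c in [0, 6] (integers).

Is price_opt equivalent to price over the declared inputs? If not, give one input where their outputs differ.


Consider the input a=-2, b=1, c=3.
price: tot := 0 | ((((tot - tot) + abs(b)) == (c - -4)) || ((-b) > max(c, c))): false | (min((b * 7), (c - c)) == abs(a)): false | acc := -1 | acc := 3 | result 0
price_opt: tot := 0 | ((((tot - tot) + abs(b)) == (c - -4)) || ((-b) != max(c, c))): true | b := 3 | (min((b * 7), (c - c)) == abs(a)): false | divide-by-zero, output ERROR
0 != ERROR, so the rewrite changes behavior.
verdict: not equivalent; witness: a=-2, b=1, c=3


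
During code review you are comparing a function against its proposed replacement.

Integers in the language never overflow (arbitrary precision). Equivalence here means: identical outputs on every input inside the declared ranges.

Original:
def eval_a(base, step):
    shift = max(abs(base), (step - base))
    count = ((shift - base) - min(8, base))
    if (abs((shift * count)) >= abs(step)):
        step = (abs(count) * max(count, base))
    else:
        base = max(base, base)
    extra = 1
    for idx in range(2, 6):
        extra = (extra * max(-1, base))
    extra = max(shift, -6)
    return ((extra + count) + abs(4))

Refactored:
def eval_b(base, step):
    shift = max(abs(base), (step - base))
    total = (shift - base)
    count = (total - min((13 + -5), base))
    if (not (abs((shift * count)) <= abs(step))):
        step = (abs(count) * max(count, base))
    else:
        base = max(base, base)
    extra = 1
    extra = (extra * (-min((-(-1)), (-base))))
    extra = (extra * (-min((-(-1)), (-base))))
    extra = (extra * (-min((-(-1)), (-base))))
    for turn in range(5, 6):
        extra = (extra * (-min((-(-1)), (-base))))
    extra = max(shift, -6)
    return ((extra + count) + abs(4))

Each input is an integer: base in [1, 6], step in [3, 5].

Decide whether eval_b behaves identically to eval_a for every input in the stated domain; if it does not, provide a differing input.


Equivalent. There is a behavioral-looking edit here, yet the outcome never shifts on this domain.
Every one of the 18 inputs gives matching results.
Spot check at base=4, step=4 — eval_a: shift becomes 4; next count becomes -4; next (abs((shift * count)) >= abs(step)) evaluates to true; next step becomes 16; next extra becomes 1; next at idx=2:; next extra becomes 4; next at idx=3:; next extra becomes 16; next at idx=4:; next extra becomes 64; next at idx=5:; next extra becomes 256; next extra becomes 4; next final value 4. eval_b: shift becomes 4; next total becomes 0; next count becomes -4; next (not (abs((shift * count)) <= abs(step))) evaluates to true; next step becomes 16; next extra becomes 1; next extra becomes 4; next extra becomes 16; next extra becomes 64; next at turn=5:; next extra becomes 256; next extra becomes 4; next final value 4. Both give 4.
verdict: equivalent


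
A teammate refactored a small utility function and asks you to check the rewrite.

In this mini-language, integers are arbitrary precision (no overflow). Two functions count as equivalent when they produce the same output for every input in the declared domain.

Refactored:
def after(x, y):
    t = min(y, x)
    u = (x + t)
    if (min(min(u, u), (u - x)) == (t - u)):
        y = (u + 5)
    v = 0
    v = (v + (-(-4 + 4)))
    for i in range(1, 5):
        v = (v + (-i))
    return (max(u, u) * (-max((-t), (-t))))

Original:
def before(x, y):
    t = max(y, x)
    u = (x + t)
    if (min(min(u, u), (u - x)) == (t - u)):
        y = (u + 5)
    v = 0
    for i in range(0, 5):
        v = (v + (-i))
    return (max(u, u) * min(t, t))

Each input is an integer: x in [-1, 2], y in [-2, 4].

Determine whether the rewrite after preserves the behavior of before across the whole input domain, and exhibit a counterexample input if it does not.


The rewrite breaks on x=-1, y=-2, where the results are 2 and 6.
before: t becomes -1; next u becomes -2; next (min(min(u, u), (u - x)) == (t - u)) evaluates to false; next v becomes 0; next at i=0:; next v becomes 0; next at i=1:; next v becomes -1; next at i=2:; next v becomes -3; next at i=3:; next v becomes -6; next at i=4:; next v becomes -10; next final value 2
after: t becomes -2; next u becomes -3; next (min(min(u, u), (u - x)) == (t - u)) evaluates to false; next v becomes 0; next v becomes 0; next at i=1:; next v becomes -1; next at i=2:; next v becomes -3; next at i=3:; next v becomes -6; next at i=4:; next v becomes -10; next final value 6
verdict: not equivalent; witness: x=-1, y=-2


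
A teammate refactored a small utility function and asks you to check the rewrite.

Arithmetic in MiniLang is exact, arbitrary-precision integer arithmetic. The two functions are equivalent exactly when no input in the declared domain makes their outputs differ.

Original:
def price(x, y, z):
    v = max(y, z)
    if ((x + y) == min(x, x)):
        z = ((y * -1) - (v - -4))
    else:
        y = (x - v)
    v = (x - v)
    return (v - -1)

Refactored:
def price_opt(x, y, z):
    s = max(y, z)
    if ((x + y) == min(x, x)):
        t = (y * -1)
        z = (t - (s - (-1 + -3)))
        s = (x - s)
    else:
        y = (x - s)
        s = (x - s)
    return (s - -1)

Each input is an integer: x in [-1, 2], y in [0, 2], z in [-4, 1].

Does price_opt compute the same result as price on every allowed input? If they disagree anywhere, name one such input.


This is a faithful refactor — arithmetic usage differs; and statement counts differ; and local variable names differ; and constant usage differs, but the computed results match everywhere.
One worked example (x=0, y=1, z=1) — price: v=1, then ((x + y) == min(x, x)) is false, then y=-1, then v=-1, then returns 0; price_opt: s=1, then ((x + y) == min(x, x)) is false, then y=-1, then s=-1, then returns 0; agreement on 0.
An exhaustive pass over the 72 declared inputs shows identical outputs.
verdict: equivalent


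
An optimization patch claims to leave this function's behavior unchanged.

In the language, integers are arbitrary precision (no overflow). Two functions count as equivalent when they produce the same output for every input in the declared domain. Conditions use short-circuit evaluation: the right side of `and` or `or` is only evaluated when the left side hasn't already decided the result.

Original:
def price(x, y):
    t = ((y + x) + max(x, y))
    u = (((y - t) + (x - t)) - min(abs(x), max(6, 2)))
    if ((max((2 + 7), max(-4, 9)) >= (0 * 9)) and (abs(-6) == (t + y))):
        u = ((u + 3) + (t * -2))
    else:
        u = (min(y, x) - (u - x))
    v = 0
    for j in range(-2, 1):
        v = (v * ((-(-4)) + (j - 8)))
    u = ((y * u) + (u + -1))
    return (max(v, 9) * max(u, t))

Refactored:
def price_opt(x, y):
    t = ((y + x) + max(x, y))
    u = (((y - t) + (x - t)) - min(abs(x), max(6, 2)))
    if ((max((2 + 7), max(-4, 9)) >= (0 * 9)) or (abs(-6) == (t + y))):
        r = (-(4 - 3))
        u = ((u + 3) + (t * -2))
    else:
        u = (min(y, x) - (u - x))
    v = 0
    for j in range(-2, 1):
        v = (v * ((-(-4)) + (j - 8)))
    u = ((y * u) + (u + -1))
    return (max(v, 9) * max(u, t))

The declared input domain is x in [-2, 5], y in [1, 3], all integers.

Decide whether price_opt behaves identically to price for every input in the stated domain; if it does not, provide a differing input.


Run the pair on x=-2, y=2.
price: t := 2 | u := -6 | ((max((2 + 7), max(-4, 9)) >= (0 * 9)) and (abs(-6) == (t + y))): false | u := 2 | v := 0 | iter j=-2: | v := 0 | iter j=-1: | v := 0 | iter j=0: | v := 0 | u := 5 | result 45
price_opt: t := 2 | u := -6 | ((max((2 + 7), max(-4, 9)) >= (0 * 9)) or (abs(-6) == (t + y))): true | r := -1 | u := -7 | v := 0 | iter j=-2: | v := 0 | iter j=-1: | v := 0 | iter j=0: | v := 0 | u := -22 | result 18
45 != 18, so the rewrite changes behavior.
verdict: not equivalent; witness: x=-2, y=2


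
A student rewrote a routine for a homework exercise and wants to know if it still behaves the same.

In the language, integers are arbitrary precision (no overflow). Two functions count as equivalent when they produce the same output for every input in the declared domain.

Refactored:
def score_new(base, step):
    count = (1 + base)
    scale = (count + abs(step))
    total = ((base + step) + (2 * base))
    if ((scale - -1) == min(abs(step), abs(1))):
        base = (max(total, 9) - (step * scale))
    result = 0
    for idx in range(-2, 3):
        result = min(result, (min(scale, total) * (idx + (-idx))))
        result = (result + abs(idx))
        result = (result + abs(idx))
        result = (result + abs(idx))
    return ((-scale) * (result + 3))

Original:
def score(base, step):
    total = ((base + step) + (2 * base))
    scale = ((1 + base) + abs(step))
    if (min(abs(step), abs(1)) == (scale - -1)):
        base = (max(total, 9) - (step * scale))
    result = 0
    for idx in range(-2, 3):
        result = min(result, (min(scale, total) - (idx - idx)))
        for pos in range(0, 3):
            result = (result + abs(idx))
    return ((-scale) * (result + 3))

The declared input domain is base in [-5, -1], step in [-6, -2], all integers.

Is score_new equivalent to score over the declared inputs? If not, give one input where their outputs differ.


Run the pair on base=-5, step=-6.
score: total := -21 | scale := 2 | (min(abs(step), abs(1)) == (scale - -1)): false | result := 0 | iter idx=-2: | result := -21 | iter pos=0: | result := -19 | iter pos=1: | result := -17 | iter pos=2: | result := -15 | iter idx=-1: | result := -21 | iter pos=0: | result := -20 | iter pos=1: | result := -19 | iter pos=2: | result := -18 | iter idx=0: | result := -21 | iter pos=0: | result := -21 | iter pos=1: | result := -21 | iter pos=2: | result := -21 | iter idx=1: | result := -21 | iter pos=0: | result := -20 | iter pos=1: | result := -19 | iter pos=2: | result := -18 | iter idx=2: | result := -21 | iter pos=0: | result := -19 | iter pos=1: | result := -17 | iter pos=2: | result := -15 | result 24
score_new: count := -4 | scale := 2 | total := -21 | ((scale - -1) == min(abs(step), abs(1))): false | result := 0 | iter idx=-2: | result := 0 | result := 2 | result := 4 | result := 6 | iter idx=-1: | result := 0 | result := 1 | result := 2 | result := 3 | iter idx=0: | result := 0 | result := 0 | result := 0 | result := 0 | iter idx=1: | result := 0 | result := 1 | result := 2 | result := 3 | iter idx=2: | result := 0 | result := 2 | result := 4 | result := 6 | result -18
24 and -18 differ, so these are not the same function on this domain.
verdict: not equivalent; witness: base=-5, step=-6


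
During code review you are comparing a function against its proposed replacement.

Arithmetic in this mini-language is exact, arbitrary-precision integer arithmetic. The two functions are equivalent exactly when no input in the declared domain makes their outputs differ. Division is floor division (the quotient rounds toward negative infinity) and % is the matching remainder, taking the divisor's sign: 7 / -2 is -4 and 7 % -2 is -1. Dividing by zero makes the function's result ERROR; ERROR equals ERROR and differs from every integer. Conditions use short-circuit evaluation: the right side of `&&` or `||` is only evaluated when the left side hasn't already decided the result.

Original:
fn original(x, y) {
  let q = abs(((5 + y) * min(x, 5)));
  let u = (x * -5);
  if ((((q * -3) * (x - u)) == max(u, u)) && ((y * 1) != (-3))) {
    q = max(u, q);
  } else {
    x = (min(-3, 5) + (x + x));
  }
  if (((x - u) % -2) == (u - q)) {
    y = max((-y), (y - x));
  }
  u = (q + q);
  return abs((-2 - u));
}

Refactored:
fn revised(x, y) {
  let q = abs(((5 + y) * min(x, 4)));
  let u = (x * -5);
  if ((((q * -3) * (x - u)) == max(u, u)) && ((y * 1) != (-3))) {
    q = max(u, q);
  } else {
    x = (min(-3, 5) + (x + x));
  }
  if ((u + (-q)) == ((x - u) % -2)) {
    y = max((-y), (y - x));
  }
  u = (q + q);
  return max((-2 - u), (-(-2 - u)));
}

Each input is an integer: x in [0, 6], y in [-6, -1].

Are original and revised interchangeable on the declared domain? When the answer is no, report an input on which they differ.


Try x=5, y=-6.
original: q becomes 5; next u becomes -25; next ((((q * -3) * (x - u)) == max(u, u)) && ((y * 1) != (-3))) evaluates to false; next x becomes 7; next (((x - u) % -2) == (u - q)) evaluates to false; next u becomes 10; next final value 12
revised: q becomes 4; next u becomes -25; next ((((q * -3) * (x - u)) == max(u, u)) && ((y * 1) != (-3))) evaluates to false; next x becomes 7; next ((u + (-q)) == ((x - u) % -2)) evaluates to false; next u becomes 8; next final value 10
12 against 10: the behavior changed.
verdict: not equivalent; witness: x=5, y=-6


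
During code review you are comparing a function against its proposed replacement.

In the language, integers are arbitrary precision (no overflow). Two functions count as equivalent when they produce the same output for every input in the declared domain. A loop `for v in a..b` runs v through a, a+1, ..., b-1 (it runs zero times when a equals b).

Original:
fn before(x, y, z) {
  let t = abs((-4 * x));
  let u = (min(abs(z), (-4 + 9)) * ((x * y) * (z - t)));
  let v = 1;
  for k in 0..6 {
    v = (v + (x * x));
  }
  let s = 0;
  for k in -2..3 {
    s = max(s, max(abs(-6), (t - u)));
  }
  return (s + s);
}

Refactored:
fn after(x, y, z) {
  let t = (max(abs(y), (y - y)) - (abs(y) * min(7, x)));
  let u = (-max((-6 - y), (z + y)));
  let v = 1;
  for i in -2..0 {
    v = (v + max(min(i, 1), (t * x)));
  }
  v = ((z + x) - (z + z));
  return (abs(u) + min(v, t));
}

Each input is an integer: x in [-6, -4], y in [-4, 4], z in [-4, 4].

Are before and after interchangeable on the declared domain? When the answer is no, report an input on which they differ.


Take x=-6, y=-4, z=-4.
before: t=24, then u=-2688, then v=1, then (k=0), then v=37, then (k=1), then v=73, then (k=2), then v=109, then (k=3), then v=145, then (k=4), then v=181, then (k=5), then v=217, then s=0, then (k=-2), then s=2712, then (k=-1), then s=2712, then (k=0), then s=2712, then (k=1), then s=2712, then (k=2), then s=2712, then returns 5424
after: t=28, then u=2, then v=1, then (i=-2), then v=-1, then (i=-1), then v=-2, then v=-2, then returns 0
5424 != 0, so the rewrite changes behavior.
verdict: not equivalent; witness: x=-6, y=-4, z=-4


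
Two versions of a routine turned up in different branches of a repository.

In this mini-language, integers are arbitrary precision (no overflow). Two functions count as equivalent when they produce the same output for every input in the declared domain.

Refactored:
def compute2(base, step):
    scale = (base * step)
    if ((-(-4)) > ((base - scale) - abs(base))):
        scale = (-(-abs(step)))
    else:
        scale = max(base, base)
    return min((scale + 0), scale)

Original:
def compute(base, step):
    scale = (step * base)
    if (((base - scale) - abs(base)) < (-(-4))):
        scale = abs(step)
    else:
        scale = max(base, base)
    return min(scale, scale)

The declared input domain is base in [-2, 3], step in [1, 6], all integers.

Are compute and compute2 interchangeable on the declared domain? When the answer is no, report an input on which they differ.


Comparing the listings, the differences include: comparison usage differs, and constant usage differs, and arithmetic usage differs.
Spot check at base=-2, step=1 — compute: scale = -2; (((base - scale) - abs(base)) < (-(-4))) -> true; scale = 1; return 1. compute2: scale = -2; ((-(-4)) > ((base - scale) - abs(base))) -> true; scale = 1; return 1. Both give 1.
Checked all 36 inputs in the declared domain: the outputs agree on every one.
verdict: equivalent


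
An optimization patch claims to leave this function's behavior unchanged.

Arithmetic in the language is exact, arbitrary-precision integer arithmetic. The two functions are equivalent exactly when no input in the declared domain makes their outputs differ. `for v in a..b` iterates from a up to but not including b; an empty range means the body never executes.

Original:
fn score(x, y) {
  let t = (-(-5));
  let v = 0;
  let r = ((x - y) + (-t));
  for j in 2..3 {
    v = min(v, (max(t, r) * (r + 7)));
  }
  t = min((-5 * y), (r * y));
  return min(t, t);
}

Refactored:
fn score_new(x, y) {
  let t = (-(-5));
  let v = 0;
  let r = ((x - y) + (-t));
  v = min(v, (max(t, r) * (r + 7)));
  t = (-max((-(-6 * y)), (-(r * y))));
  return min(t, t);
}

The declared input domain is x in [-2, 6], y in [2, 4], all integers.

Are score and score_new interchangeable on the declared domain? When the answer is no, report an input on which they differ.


Run the pair on x=2, y=2.
score: t = 5; v = 0; r = -5; [j=2]; v = 0; t = -10; return -10
score_new: t = 5; v = 0; r = -5; v = 0; t = -12; return -12
-10 vs -12 — the two versions disagree here.
verdict: not equivalent; witness: x=2, y=2


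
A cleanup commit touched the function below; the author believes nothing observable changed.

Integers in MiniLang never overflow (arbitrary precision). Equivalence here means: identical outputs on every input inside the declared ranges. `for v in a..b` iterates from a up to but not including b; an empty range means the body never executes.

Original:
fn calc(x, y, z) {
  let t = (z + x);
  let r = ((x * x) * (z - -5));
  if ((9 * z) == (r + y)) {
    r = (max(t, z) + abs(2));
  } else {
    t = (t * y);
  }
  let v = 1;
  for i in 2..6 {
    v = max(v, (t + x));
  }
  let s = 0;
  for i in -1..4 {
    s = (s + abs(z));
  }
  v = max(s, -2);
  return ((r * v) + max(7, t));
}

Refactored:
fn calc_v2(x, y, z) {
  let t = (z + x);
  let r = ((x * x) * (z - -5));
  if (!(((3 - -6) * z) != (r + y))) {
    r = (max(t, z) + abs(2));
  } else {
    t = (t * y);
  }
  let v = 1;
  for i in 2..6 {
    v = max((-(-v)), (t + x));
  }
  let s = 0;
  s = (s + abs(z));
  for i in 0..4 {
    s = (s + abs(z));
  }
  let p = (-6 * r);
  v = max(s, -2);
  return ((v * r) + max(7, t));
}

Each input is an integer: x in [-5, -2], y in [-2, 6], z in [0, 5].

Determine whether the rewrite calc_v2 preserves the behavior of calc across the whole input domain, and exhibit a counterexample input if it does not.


Side by side, the visible changes include: min/max/abs usage differs, arithmetic usage differs, boolean connective usage differs, loop structure differs, statement counts differ, local variable names differ, constant usage differs, comparison usage differs.
Spot check at x=-3, y=-1, z=4 — calc: t := 1 | r := 81 | ((9 * z) == (r + y)): false | t := -1 | v := 1 | iter i=2: | v := 1 | iter i=3: | v := 1 | iter i=4: | v := 1 | iter i=5: | v := 1 | s := 0 | iter i=-1: | s := 4 | iter i=0: | s := 8 | iter i=1: | s := 12 | iter i=2: | s := 16 | iter i=3: | s := 20 | v := 20 | result 1627. calc_v2: t := 1 | r := 81 | (!(((3 - -6) * z) != (r + y))): false | t := -1 | v := 1 | iter i=2: | v := 1 | iter i=3: | v := 1 | iter i=4: | v := 1 | iter i=5: | v := 1 | s := 0 | s := 4 | iter i=0: | s := 8 | iter i=1: | s := 12 | iter i=2: | s := 16 | iter i=3: | s := 20 | p := -486 | v := 20 | result 1627. Both give 1627.
Across all 216 domain points the two functions coincide.
verdict: equivalent


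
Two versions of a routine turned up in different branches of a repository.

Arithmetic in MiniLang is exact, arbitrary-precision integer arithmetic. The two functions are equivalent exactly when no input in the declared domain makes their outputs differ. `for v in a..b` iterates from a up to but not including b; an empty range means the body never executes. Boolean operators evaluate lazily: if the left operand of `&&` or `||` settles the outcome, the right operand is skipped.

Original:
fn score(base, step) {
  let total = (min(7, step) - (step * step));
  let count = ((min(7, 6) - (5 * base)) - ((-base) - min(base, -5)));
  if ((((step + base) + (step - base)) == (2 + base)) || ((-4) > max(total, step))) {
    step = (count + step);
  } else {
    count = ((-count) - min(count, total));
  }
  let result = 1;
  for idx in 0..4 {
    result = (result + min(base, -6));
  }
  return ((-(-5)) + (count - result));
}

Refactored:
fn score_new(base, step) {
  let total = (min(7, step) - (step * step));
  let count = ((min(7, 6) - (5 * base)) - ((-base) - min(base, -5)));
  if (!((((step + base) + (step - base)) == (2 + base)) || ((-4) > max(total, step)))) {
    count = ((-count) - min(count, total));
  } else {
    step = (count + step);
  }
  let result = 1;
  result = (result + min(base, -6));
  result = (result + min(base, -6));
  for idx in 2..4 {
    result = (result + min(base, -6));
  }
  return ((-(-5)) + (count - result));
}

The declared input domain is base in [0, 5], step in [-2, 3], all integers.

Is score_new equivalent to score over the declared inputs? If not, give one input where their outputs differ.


Equivalent — the differences include arithmetic usage differs, and constant usage differs, and statement counts differ, and min/max/abs usage differs, and loop structure differs, and boolean connective usage differs, yet no declared input distinguishes the two.
One worked example (base=3, step=0) — score: total=0, then count=-11, then ((((step + base) + (step - base)) == (2 + base)) || ((-4) > max(total, step))) is false, then count=22, then result=1, then (idx=0), then result=-5, then (idx=1), then result=-11, then (idx=2), then result=-17, then (idx=3), then result=-23, then returns 50; score_new: total=0, then count=-11, then (!((((step + base) + (step - base)) == (2 + base)) || ((-4) > max(total, step)))) is true, then count=22, then result=1, then result=-5, then result=-11, then (idx=2), then result=-17, then (idx=3), then result=-23, then returns 50; agreement on 50.
Sweeping the whole domain (36 inputs) finds no disagreement.
verdict: equivalent


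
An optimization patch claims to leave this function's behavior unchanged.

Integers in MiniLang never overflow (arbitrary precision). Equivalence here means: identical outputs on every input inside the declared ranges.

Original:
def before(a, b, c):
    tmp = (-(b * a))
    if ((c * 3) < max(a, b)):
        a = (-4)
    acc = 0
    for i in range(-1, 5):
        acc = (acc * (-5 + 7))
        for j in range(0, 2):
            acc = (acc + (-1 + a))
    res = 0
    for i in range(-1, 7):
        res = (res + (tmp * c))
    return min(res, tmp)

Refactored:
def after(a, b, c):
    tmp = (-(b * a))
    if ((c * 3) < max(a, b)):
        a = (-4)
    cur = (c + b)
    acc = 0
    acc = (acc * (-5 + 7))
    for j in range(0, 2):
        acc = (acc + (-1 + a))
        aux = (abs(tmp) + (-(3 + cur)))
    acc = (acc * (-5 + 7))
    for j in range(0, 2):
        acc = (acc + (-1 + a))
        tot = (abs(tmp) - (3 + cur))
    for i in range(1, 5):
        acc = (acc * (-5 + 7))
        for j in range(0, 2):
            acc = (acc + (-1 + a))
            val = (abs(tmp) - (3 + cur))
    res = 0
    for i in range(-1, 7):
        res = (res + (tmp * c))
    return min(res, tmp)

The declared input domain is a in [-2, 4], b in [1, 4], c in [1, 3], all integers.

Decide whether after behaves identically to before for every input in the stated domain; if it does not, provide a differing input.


Behavior is preserved: although arithmetic usage differs; min/max/abs usage differs; local variable names differ; loop structure differs; statement counts differ; constant usage differs, the outputs never diverge.
Spot check at a=2, b=1, c=2 — before: tmp := -2 | ((c * 3) < max(a, b)): false | acc := 0 | iter i=-1: | acc := 0 | iter j=0: | acc := 1 | iter j=1: | acc := 2 | iter i=0: | acc := 4 | iter j=0: | acc := 5 | iter j=1: | acc := 6 | iter i=1: | acc := 12 | iter j=0: | acc := 13 | iter j=1: | acc := 14 | iter i=2: | acc := 28 | iter j=0: | acc := 29 | iter j=1: | acc := 30 | iter i=3: | acc := 60 | iter j=0: | acc := 61 | iter j=1: | acc := 62 | iter i=4: | acc := 124 | iter j=0: | acc := 125 | iter j=1: | acc := 126 | res := 0 | iter i=-1: | res := -4 | iter i=0: | res := -8 | iter i=1: | res := -12 | iter i=2: | res := -16 | iter i=3: | res := -20 | iter i=4: | res := -24 | iter i=5: | res := -28 | iter i=6: | res := -32 | result -32. after: tmp := -2 | ((c * 3) < max(a, b)): false | cur := 3 | acc := 0 | acc := 0 | iter j=0: | acc := 1 | aux := -4 | iter j=1: | acc := 2 | aux := -4 | acc := 4 | iter j=0: | acc := 5 | tot := -4 | iter j=1: | acc := 6 | tot := -4 | iter i=1: | acc := 12 | iter j=0: | acc := 13 | val := -4 | iter j=1: | acc := 14 | val := -4 | iter i=2: | acc := 28 | iter j=0: | acc := 29 | val := -4 | iter j=1: | acc := 30 | val := -4 | iter i=3: | acc := 60 | iter j=0: | acc := 61 | val := -4 | iter j=1: | acc := 62 | val := -4 | iter i=4: | acc := 124 | iter j=0: | acc := 125 | val := -4 | iter j=1: | acc := 126 | val := -4 | res := 0 | iter i=-1: | res := -4 | iter i=0: | res := -8 | iter i=1: | res := -12 | iter i=2: | res := -16 | iter i=3: | res := -20 | iter i=4: | res := -24 | iter i=5: | res := -28 | iter i=6: | res := -32 | result -32. Both give -32.
Checked all 84 inputs in the declared domain: the outputs agree on every one.
verdict: equivalent


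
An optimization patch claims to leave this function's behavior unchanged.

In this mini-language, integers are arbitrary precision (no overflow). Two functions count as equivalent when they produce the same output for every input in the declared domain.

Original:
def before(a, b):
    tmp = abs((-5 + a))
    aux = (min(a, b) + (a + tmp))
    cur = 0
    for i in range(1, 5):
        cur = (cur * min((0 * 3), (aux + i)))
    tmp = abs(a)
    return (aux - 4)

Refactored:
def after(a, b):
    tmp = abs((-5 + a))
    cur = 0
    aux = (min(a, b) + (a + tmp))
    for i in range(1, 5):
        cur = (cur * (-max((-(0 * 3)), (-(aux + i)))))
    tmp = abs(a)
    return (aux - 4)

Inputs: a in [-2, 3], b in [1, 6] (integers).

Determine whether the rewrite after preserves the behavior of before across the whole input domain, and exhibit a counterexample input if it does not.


Equivalent — the differences include min/max/abs usage differs, yet no declared input distinguishes the two.
One worked example (a=2, b=4) — before: tmp becomes 3; next aux becomes 7; next cur becomes 0; next at i=1:; next cur becomes 0; next at i=2:; next cur becomes 0; next at i=3:; next cur becomes 0; next at i=4:; next cur becomes 0; next tmp becomes 2; next final value 3; after: tmp becomes 3; next cur becomes 0; next aux becomes 7; next at i=1:; next cur becomes 0; next at i=2:; next cur becomes 0; next at i=3:; next cur becomes 0; next at i=4:; next cur becomes 0; next tmp becomes 2; next final value 3; agreement on 3.
Sweeping the whole domain (36 inputs) finds no disagreement.
verdict: equivalent


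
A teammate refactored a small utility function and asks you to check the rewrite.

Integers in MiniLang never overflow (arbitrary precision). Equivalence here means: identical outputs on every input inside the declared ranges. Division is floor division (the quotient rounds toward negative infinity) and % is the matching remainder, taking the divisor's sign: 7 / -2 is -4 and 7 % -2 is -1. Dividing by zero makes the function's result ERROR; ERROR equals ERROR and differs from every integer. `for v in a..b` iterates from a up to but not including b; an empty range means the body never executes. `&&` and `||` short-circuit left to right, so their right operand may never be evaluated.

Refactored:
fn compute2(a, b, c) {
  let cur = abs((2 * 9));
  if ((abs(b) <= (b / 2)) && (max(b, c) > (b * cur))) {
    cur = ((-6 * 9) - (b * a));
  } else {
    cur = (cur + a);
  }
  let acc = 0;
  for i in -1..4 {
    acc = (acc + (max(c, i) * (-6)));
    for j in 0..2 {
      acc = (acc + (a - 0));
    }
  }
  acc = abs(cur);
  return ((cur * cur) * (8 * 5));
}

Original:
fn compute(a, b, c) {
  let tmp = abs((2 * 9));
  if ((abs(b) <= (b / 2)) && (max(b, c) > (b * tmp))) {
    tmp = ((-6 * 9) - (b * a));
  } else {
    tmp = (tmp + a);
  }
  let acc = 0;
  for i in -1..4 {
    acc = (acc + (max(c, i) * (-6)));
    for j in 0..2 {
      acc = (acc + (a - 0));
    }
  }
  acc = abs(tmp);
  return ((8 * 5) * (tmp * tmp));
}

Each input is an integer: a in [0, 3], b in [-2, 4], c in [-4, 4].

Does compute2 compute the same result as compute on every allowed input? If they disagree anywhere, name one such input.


The two are interchangeable: local variable names differ, and every declared input agrees.
As a probe, take a=0, b=-1, c=-4: compute runs tmp := 18 | ((abs(b) <= (b / 2)) && (max(b, c) > (b * tmp))): false | tmp := 18 | acc := 0 | iter i=-1: | acc := 6 | iter j=0: | acc := 6 | iter j=1: | acc := 6 | iter i=0: | acc := 6 | iter j=0: | acc := 6 | iter j=1: | acc := 6 | iter i=1: | acc := 0 | iter j=0: | acc := 0 | iter j=1: | acc := 0 | iter i=2: | acc := -12 | iter j=0: | acc := -12 | iter j=1: | acc := -12 | iter i=3: | acc := -30 | iter j=0: | acc := -30 | iter j=1: | acc := -30 | acc := 18 | result 12960; compute2 runs cur := 18 | ((abs(b) <= (b / 2)) && (max(b, c) > (b * cur))): false | cur := 18 | acc := 0 | iter i=-1: | acc := 6 | iter j=0: | acc := 6 | iter j=1: | acc := 6 | iter i=0: | acc := 6 | iter j=0: | acc := 6 | iter j=1: | acc := 6 | iter i=1: | acc := 0 | iter j=0: | acc := 0 | iter j=1: | acc := 0 | iter i=2: | acc := -12 | iter j=0: | acc := -12 | iter j=1: | acc := -12 | iter i=3: | acc := -30 | iter j=0: | acc := -30 | iter j=1: | acc := -30 | acc := 18 | result 12960; both end at 12960.
Across all 252 domain points the two functions coincide.
verdict: equivalent


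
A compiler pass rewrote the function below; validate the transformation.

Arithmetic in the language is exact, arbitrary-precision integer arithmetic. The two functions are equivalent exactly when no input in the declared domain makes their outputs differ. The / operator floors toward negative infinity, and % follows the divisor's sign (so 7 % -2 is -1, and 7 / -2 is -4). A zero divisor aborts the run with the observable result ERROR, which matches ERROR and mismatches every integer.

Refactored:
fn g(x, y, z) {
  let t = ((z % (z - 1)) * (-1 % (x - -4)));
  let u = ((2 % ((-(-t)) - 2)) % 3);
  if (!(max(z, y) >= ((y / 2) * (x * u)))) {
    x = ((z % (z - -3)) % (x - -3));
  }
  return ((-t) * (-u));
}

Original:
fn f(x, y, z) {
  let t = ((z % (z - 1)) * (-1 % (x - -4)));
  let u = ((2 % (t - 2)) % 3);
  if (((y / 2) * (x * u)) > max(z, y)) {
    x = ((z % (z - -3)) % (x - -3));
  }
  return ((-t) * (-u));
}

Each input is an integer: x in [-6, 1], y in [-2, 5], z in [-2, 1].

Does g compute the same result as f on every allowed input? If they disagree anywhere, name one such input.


Differences: comparison usage differs; also boolean connective usage differs — yet all 256 inputs agree.
verdict: equivalent


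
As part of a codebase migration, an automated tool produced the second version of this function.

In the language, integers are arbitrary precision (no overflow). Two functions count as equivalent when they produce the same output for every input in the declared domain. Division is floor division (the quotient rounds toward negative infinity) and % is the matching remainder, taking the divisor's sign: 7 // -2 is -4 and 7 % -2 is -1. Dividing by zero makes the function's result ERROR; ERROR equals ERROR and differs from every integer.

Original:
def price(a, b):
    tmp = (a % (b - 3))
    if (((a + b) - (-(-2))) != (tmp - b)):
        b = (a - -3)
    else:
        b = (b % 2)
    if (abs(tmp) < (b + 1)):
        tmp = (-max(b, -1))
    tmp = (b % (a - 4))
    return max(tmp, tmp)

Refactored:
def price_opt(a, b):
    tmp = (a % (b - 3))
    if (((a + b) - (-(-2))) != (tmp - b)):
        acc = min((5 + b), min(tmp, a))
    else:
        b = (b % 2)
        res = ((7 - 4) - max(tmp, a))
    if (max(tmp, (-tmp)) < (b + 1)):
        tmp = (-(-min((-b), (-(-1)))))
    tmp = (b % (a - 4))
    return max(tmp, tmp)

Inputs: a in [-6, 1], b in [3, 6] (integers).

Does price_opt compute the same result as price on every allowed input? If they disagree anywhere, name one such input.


These are not equivalent — on a=-6, b=5 the outputs split (-3 vs -5).
price: tmp becomes 0; next (((a + b) - (-(-2))) != (tmp - b)) evaluates to true; next b becomes -3; next (abs(tmp) < (b + 1)) evaluates to false; next tmp becomes -3; next final value -3
price_opt: tmp becomes 0; next (((a + b) - (-(-2))) != (tmp - b)) evaluates to true; next acc becomes -6; next (max(tmp, (-tmp)) < (b + 1)) evaluates to true; next tmp becomes -5; next tmp becomes -5; next final value -5
verdict: not equivalent; witness: a=-6, b=5


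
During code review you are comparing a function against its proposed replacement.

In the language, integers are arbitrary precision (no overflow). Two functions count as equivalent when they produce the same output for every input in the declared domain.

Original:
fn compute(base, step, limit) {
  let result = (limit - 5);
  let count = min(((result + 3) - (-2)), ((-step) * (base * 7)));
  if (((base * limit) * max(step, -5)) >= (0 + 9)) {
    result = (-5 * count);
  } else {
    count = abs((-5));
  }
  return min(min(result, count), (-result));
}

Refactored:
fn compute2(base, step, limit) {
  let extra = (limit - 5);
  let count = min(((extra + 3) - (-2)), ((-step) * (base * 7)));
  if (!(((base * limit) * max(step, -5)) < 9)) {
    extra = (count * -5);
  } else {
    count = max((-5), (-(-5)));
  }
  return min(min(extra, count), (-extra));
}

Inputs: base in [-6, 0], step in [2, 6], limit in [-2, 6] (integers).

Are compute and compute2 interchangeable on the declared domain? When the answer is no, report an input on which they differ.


Reading the diff, among the changes: min/max/abs usage differs; boolean connective usage differs; constant usage differs; local variable names differ; comparison usage differs; arithmetic usage differs.
Tracing base=-2, step=4, limit=6: compute: result := 1 | count := 6 | (((base * limit) * max(step, -5)) >= (0 + 9)): false | count := 5 | result -1 | compute2: extra := 1 | count := 6 | (!(((base * limit) * max(step, -5)) < 9)): false | count := 5 | result -1 — matching result -1.
Across all 315 domain points the two functions coincide.
verdict: equivalent


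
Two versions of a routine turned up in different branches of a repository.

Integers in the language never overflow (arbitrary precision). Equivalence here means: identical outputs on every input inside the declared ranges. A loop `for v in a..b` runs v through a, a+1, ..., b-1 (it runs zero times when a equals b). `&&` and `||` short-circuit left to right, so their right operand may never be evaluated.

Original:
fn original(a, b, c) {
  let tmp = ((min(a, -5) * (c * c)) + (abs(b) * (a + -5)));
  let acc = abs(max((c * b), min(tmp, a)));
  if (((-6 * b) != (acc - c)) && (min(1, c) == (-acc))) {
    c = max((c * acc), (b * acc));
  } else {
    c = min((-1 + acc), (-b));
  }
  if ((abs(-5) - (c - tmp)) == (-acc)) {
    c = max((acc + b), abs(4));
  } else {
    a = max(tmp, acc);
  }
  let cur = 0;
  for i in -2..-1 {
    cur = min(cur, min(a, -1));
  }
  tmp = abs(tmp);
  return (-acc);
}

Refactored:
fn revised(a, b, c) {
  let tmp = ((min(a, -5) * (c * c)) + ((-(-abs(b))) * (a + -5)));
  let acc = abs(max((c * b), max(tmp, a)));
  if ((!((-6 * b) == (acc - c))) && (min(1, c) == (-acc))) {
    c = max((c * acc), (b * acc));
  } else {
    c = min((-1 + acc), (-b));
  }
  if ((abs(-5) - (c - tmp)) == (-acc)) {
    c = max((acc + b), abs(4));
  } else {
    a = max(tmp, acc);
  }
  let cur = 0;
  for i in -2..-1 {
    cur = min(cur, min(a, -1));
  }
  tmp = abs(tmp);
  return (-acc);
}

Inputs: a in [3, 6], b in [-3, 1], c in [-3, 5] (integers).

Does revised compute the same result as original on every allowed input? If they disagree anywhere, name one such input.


Not equivalent: a=3, b=-3, c=0 separates them (0 vs -3).
original: tmp := -6 | acc := 0 | (((-6 * b) != (acc - c)) && (min(1, c) == (-acc))): true | c := 0 | ((abs(-5) - (c - tmp)) == (-acc)): false | a := 0 | cur := 0 | iter i=-2: | cur := -1 | tmp := 6 | result 0
revised: tmp := -6 | acc := 3 | ((!((-6 * b) == (acc - c))) && (min(1, c) == (-acc))): false | c := 2 | ((abs(-5) - (c - tmp)) == (-acc)): true | c := 4 | cur := 0 | iter i=-2: | cur := -1 | tmp := 6 | result -3
verdict: not equivalent; witness: a=3, b=-3, c=0


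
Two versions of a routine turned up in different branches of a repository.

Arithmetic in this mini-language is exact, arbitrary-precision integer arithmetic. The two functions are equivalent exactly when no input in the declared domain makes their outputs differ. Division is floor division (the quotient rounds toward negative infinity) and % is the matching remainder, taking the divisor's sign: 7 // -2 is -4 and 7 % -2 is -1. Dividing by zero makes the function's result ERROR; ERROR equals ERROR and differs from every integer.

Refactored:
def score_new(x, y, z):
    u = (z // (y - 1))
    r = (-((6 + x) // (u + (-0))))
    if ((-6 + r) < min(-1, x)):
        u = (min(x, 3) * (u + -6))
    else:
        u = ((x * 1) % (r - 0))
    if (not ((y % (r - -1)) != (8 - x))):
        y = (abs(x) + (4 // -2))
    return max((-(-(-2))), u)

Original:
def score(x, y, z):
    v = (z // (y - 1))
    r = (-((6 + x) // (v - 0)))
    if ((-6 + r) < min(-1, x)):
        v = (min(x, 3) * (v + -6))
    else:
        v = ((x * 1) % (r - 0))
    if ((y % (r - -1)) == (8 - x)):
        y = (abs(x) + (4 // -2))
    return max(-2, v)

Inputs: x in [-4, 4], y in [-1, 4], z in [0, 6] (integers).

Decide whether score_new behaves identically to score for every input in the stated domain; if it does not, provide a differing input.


Side by side, the visible changes include: boolean connective usage differs, and comparison usage differs, and arithmetic usage differs, and local variable names differ.
Tracing x=4, y=0, z=4: score: v=-4, then r=3, then ((-6 + r) < min(-1, x)) is true, then v=-30, then ((y % (r - -1)) == (8 - x)) is false, then returns -2 | score_new: u=-4, then r=3, then ((-6 + r) < min(-1, x)) is true, then u=-30, then (not ((y % (r - -1)) != (8 - x))) is false, then returns -2 — matching result -2.
Sweeping the whole domain (378 inputs) finds no disagreement.
verdict: equivalent


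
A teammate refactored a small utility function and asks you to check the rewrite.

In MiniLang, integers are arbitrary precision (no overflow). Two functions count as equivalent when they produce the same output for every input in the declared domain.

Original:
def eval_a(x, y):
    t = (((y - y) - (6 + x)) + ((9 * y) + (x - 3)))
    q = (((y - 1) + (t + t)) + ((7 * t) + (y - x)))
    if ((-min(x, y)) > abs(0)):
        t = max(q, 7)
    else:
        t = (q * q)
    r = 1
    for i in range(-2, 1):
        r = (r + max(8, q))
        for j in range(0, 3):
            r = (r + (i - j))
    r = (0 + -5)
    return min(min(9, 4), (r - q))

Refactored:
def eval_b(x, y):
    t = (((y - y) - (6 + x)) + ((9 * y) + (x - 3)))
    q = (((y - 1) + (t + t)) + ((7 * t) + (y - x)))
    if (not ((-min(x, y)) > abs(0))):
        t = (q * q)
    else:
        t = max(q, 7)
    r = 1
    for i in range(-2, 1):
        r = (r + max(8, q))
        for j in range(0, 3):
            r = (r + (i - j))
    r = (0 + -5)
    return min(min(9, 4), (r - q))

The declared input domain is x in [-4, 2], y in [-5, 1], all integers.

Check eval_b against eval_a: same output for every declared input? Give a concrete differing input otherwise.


Reading the diff, among the changes: boolean connective usage differs.
Spot check at x=1, y=0 — eval_a: t=-9, then q=-83, then ((-min(x, y)) > abs(0)) is false, then t=6889, then r=1, then (i=-2), then r=9, then (j=0), then r=7, then (j=1), then r=4, then (j=2), then r=0, then (i=-1), then r=8, then (j=0), then r=7, then (j=1), then r=5, then (j=2), then r=2, then (i=0), then r=10, then (j=0), then r=10, then (j=1), then r=9, then (j=2), then r=7, then r=-5, then returns 4. eval_b: t=-9, then q=-83, then (not ((-min(x, y)) > abs(0))) is true, then t=6889, then r=1, then (i=-2), then r=9, then (j=0), then r=7, then (j=1), then r=4, then (j=2), then r=0, then (i=-1), then r=8, then (j=0), then r=7, then (j=1), then r=5, then (j=2), then r=2, then (i=0), then r=10, then (j=0), then r=10, then (j=1), then r=9, then (j=2), then r=7, then r=-5, then returns 4. Both give 4.
Sweeping the whole domain (49 inputs) finds no disagreement.
verdict: equivalent
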